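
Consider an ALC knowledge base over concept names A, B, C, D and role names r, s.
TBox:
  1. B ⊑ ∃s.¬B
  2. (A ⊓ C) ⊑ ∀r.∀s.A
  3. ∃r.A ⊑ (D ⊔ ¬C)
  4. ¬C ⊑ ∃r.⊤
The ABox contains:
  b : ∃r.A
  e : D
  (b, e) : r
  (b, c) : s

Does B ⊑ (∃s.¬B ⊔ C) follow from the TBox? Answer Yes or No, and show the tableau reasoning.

1. B ⊑ (∃s.¬B ⊔ C)  ⇔  (B ⊓ (∀s.B ⊓ ¬C)) unsat w.r.t. T
   all branches close; clash {B, ¬B} at an ∃-successor
2. Hence B ⊑ (∃s.¬B ⊔ C): entailed.

Yes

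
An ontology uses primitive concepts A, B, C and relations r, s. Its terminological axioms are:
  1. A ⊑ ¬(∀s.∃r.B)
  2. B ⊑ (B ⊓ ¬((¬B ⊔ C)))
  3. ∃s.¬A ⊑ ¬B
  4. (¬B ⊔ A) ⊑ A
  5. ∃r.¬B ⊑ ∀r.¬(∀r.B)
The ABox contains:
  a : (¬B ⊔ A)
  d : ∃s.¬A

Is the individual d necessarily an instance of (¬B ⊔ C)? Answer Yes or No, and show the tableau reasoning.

Yes

1. d : (¬B ⊔ C)?  L(d) = {∃s.¬A} ∪ {(B ⊓ ¬C)}
   clash {B, ¬B} at d — d ∈ (¬B ⊔ C)
2. Hence d : (¬B ⊔ C): entailed.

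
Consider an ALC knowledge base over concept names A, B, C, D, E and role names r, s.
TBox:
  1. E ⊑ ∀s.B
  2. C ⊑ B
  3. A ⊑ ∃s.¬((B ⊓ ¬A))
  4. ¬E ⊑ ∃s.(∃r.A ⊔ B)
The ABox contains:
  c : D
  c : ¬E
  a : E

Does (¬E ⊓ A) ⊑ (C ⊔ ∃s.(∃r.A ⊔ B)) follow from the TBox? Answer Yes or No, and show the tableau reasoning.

1. (¬E ⊓ A) ⊑ (C ⊔ ∃s.(∃r.A ⊔ B))  ⇔  ((¬E ⊓ A) ⊓ (¬C ⊓ ∀s.(∀r.¬A ⊓ ¬B))) unsat w.r.t. T
   all branches close; clash {B, ¬B} at an ∃-successor
2. Hence (¬E ⊓ A) ⊑ (C ⊔ ∃s.(∃r.A ⊔ B)): entailed.

Yes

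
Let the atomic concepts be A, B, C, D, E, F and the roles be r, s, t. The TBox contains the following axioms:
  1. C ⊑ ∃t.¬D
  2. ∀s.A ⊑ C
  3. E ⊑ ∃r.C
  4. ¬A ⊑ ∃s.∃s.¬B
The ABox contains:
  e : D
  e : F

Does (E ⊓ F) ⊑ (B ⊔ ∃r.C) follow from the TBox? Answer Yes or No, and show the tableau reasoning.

1. (E ⊓ F) ⊑ (B ⊔ ∃r.C)  ⇔  ((E ⊓ F) ⊓ (¬B ⊓ ∀r.¬C)) unsat w.r.t. T
   all branches close; clash {C, ¬C} at an ∃-successor
2. Hence (E ⊓ F) ⊑ (B ⊔ ∃r.C): entailed.

Yes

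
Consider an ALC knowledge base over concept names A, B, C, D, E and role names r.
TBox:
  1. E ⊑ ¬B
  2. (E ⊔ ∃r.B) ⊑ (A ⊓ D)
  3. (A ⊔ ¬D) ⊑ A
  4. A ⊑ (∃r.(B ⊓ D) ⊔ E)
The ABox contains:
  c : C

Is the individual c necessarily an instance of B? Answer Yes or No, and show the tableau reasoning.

No

1. c : B?  L(c) = {C} ∪ {¬B}
   open: L(c) ⊇ {C, D, ¬A, ¬B, ¬E, …} — c ∉ B possible
2. Hence c : B: not entailed.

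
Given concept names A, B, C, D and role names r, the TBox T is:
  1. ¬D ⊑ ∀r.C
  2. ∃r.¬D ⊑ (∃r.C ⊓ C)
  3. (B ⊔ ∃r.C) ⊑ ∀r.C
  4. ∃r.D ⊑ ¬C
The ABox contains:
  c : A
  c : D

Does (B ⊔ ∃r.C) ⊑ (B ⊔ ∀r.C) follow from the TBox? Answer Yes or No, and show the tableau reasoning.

1. (B ⊔ ∃r.C) ⊑ (B ⊔ ∀r.C)  ⇔  ((B ⊔ ∃r.C) ⊓ (¬B ⊓ ∃r.¬C)) unsat w.r.t. T
   all branches close; clash {C, ¬C} at x₀
2. Hence (B ⊔ ∃r.C) ⊑ (B ⊔ ∀r.C): entailed.

Yes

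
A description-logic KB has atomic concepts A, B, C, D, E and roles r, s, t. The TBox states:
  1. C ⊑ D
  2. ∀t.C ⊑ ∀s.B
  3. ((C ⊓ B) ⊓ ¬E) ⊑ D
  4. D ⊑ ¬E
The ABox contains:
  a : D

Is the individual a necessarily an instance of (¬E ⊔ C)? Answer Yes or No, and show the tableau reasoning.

1. a : (¬E ⊔ C)?  L(a) = {D} ∪ {(E ⊓ ¬C)}
   clash {E, ¬E} at a — a ∈ (¬E ⊔ C)
2. Hence a : (¬E ⊔ C): entailed.

Yes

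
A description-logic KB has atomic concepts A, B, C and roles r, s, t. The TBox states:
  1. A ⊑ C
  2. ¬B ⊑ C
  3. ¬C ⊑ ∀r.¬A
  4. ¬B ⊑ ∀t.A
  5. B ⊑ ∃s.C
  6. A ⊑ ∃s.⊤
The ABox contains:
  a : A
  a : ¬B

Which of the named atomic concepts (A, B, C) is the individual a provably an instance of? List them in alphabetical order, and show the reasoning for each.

1. a : A?  L(a) = {A, ¬B} ∪ {¬A}
   clash {A, ¬A} at a — a ∈ A
2. a : B?  L(a) = {A, ¬B} ∪ {¬B}
   apply at a: A⊑C; ¬B⊑C; ¬B⊑∀t.A
   open: L(a) ⊇ {A, C, ¬B, ∀t.A, ∃s.⊤} (+ ∃-successors) — a ∉ B possible
3. a : C?  L(a) = {A, ¬B} ∪ {¬C}
   clash {C, ¬C} at a — a ∈ C
4. Entailed for a: {A, C}

{A, C}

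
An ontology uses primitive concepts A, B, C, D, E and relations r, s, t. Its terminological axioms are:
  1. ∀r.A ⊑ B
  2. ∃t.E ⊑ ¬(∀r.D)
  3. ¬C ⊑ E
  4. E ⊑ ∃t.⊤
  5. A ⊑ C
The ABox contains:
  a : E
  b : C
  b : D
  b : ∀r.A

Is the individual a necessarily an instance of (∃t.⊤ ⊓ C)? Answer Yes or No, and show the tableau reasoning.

1. a : (∃t.⊤ ⊓ C)?  L(a) = {E} ∪ {(∀t.⊥ ⊔ ¬C)}
   apply at a: E⊑∃t.⊤
   open: L(a) ⊇ {E, ¬A, ¬C, ∀t.¬E, ∃r.¬A, …} (+ ∃-successors) — a ∉ (∃t.⊤ ⊓ C) possible
2. Hence a : (∃t.⊤ ⊓ C): not entailed.

No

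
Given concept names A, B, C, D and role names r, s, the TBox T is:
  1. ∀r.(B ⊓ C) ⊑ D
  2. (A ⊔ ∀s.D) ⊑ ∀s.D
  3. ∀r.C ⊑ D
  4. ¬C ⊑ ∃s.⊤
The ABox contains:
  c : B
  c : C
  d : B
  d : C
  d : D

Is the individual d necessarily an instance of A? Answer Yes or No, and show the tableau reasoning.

No

1. d : A?  L(d) = {B, C, D} ∪ {¬A}
   open: L(d) ⊇ {B, C, D, ¬A, ∃s.¬D} (+ ∃-successors) — d ∉ A possible
2. Hence d : A: not entailed.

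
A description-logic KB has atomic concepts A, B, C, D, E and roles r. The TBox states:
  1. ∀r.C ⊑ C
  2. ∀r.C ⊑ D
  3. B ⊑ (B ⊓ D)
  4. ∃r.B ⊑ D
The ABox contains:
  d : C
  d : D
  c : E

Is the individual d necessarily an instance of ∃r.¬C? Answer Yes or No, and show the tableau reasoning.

No

1. d : ∃r.¬C?  L(d) = {C, D} ∪ {∀r.C}
   open: L(d) ⊇ {C, D, ¬B, ∀r.C} — d ∉ ∃r.¬C possible
2. Hence d : ∃r.¬C: not entailed.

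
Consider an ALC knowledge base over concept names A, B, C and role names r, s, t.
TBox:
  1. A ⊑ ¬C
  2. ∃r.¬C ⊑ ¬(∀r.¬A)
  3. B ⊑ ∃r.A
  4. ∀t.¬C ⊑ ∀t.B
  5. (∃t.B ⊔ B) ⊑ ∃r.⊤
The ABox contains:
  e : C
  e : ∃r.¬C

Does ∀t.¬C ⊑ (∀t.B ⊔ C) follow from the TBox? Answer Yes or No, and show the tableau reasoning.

1. ∀t.¬C ⊑ (∀t.B ⊔ C)  ⇔  (∀t.¬C ⊓ (∃t.¬B ⊓ ¬C)) unsat w.r.t. T
   all branches close; clash {B, ¬B} at an ∃-successor
2. Hence ∀t.¬C ⊑ (∀t.B ⊔ C): entailed.

Yes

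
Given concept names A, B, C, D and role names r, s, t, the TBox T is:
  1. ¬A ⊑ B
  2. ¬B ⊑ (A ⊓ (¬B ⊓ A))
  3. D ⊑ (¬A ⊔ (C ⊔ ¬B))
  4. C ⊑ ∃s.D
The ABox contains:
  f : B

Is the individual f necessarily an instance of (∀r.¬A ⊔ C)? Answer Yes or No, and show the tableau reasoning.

No

1. f : (∀r.¬A ⊔ C)?  L(f) = {B} ∪ {(∃r.A ⊓ ¬C)}
   open: L(f) ⊇ {B, ¬C, ¬D, ∃r.A} (+ ∃-successors) — f ∉ (∀r.¬A ⊔ C) possible
2. Hence f : (∀r.¬A ⊔ C): not entailed.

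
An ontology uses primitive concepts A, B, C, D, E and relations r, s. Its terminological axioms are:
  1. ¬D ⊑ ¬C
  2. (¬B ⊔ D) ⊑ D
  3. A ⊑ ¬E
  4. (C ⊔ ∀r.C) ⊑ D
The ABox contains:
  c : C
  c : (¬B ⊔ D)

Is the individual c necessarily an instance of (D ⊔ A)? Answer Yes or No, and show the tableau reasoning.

Yes

1. c : (D ⊔ A)?  L(c) = {C, (¬B ⊔ D)} ∪ {(¬D ⊓ ¬A)}
   clash {C, ¬C} at c — c ∈ (D ⊔ A)
2. Hence c : (D ⊔ A): entailed.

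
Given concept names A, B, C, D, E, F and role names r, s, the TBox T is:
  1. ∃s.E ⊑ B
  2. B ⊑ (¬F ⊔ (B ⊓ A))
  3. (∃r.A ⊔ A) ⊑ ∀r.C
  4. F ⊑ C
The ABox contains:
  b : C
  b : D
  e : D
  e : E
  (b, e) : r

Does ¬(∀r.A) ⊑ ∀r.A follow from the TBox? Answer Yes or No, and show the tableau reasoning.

No

1. ¬(∀r.A) ⊑ ∀r.A  ⇔  (∃r.¬A ⊓ ∃r.¬A) unsat w.r.t. T
   open: L(x₀) ⊇ {¬A, ¬B, ¬F, ∀r.¬A, ∀s.¬E, …} (+ ∃-successors)
2. Hence ¬(∀r.A) ⊑ ∀r.A: not entailed.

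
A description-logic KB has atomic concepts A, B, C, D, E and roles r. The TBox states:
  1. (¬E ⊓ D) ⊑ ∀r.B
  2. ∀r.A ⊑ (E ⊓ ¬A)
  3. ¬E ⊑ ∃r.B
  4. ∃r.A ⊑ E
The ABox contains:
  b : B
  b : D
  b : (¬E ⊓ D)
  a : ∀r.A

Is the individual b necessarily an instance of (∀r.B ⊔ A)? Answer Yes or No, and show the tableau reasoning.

1. b : (∀r.B ⊔ A)?  L(b) = {B, D, (¬E ⊓ D)} ∪ {(∃r.¬B ⊓ ¬A)}
   clash {E, ¬E} at b — b ∈ (∀r.B ⊔ A)
2. Hence b : (∀r.B ⊔ A): entailed.

Yes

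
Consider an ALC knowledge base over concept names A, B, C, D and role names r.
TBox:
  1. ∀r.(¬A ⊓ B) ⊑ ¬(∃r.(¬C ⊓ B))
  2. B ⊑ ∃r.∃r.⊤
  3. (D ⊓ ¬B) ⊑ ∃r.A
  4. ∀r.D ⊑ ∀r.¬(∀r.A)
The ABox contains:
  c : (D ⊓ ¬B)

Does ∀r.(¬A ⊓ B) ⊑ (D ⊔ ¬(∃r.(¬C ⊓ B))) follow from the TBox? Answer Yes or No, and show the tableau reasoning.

1. ∀r.(¬A ⊓ B) ⊑ (D ⊔ ¬(∃r.(¬C ⊓ B)))  ⇔  (∀r.(¬A ⊓ B) ⊓ (¬D ⊓ ∃r.(¬C ⊓ B))) unsat w.r.t. T
   all branches close; clash {B, ¬B} at an ∃-successor
2. Hence ∀r.(¬A ⊓ B) ⊑ (D ⊔ ¬(∃r.(¬C ⊓ B))): entailed.

Yes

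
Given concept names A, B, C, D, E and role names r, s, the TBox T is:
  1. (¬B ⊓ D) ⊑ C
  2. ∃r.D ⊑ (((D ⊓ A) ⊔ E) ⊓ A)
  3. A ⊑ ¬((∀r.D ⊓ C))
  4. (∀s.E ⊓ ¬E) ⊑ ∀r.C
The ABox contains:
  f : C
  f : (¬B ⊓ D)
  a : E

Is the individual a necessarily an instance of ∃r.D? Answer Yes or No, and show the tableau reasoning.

No

1. a : ∃r.D?  L(a) = {E} ∪ {∀r.¬D}
   open: L(a) ⊇ {B, E, ¬A, ∀r.¬D} — a ∉ ∃r.D possible
2. Hence a : ∃r.D: not entailed.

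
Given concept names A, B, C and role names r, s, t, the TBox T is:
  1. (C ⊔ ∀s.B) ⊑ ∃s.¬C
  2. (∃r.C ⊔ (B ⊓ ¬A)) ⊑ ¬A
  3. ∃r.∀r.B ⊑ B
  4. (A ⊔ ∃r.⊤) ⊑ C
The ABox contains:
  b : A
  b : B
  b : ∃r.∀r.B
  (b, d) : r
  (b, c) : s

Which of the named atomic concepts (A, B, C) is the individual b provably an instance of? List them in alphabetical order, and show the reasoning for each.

{A, B, C}

1. b : A?  L(b) = {A, B, ∃r.∀r.B} ∪ {¬A}
   clash {A, ¬A} at b — b ∈ A
2. b : B?  L(b) = {A, B, ∃r.∀r.B} ∪ {¬B}
   clash {B, ¬B} at b — b ∈ B
3. b : C?  L(b) = {A, B, ∃r.∀r.B} ∪ {¬C}
   clash {C, ¬C} at b — b ∈ C
4. Entailed for b: {A, B, C}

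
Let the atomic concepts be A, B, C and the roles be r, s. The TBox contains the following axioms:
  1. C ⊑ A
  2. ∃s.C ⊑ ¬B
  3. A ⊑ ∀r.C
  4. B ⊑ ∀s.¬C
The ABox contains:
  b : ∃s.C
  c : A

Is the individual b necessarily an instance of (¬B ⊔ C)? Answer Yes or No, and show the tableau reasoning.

1. b : (¬B ⊔ C)?  L(b) = {∃s.C} ∪ {(B ⊓ ¬C)}
   clash {C, ¬C} at an ∃-successor — b ∈ (¬B ⊔ C)
2. Hence b : (¬B ⊔ C): entailed.

Yes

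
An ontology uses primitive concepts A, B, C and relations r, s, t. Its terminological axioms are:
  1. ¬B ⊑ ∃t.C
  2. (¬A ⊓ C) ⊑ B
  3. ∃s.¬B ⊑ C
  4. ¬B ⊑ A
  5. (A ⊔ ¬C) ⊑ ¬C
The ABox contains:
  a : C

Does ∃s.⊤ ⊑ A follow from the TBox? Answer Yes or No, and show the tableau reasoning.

No

1. ∃s.⊤ ⊑ A  ⇔  (∃s.⊤ ⊓ ¬A) unsat w.r.t. T
   open: L(x₀) ⊇ {B, C, ¬A, ∀s.B, ∃s.⊤} (+ ∃-successors)
2. Hence ∃s.⊤ ⊑ A: not entailed.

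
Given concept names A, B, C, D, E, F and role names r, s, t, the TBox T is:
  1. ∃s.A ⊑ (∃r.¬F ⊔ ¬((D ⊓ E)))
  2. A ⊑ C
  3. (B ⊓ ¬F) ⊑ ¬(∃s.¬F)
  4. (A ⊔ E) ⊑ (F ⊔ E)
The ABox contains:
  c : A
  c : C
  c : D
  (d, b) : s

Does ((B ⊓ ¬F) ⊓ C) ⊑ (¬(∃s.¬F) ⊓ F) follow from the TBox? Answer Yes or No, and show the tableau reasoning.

No

1. ((B ⊓ ¬F) ⊓ C) ⊑ (¬(∃s.¬F) ⊓ F)  ⇔  (((B ⊓ ¬F) ⊓ C) ⊓ (∃s.¬F ⊔ ¬F)) unsat w.r.t. T
   apply at x₀: (B ⊓ ¬F)⊑¬(∃s.¬F)
   open: L(x₀) ⊇ {B, C, ¬A, ¬E, ¬F, …}
2. Hence ((B ⊓ ¬F) ⊓ C) ⊑ (¬(∃s.¬F) ⊓ F): not entailed.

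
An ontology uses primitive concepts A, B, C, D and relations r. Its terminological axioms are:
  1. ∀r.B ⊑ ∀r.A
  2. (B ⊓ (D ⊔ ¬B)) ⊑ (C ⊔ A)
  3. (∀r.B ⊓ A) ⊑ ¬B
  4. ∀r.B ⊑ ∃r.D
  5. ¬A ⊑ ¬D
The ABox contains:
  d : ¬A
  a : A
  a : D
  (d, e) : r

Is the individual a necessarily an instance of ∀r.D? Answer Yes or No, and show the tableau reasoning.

1. a : ∀r.D?  L(a) = {A, D} ∪ {∃r.¬D}
   open: L(a) ⊇ {A, D, ¬B, ∃r.¬B, ∃r.¬D} (+ ∃-successors) — a ∉ ∀r.D possible
2. Hence a : ∀r.D: not entailed.

No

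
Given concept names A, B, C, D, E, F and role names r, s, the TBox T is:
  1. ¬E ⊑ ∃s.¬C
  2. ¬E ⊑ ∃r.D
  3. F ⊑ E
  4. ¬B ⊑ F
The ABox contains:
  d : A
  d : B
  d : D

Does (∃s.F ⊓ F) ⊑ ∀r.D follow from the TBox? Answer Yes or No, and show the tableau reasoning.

No

1. (∃s.F ⊓ F) ⊑ ∀r.D  ⇔  ((∃s.F ⊓ F) ⊓ ∃r.¬D) unsat w.r.t. T
   apply at x₀: F⊑E
   open: L(x₀) ⊇ {E, F, ∃r.¬D, ∃s.F} (+ ∃-successors)
2. Hence (∃s.F ⊓ F) ⊑ ∀r.D: not entailed.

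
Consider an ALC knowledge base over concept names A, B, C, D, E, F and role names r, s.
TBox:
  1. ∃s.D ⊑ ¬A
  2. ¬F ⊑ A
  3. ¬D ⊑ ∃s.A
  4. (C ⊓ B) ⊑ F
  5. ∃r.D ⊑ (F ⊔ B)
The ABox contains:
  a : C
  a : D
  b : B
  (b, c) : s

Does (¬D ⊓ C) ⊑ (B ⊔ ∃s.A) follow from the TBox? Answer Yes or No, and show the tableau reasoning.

Yes

1. (¬D ⊓ C) ⊑ (B ⊔ ∃s.A)  ⇔  ((¬D ⊓ C) ⊓ (¬B ⊓ ∀s.¬A)) unsat w.r.t. T
   all branches close; clash {A, ¬A} at x₀
2. Hence (¬D ⊓ C) ⊑ (B ⊔ ∃s.A): entailed.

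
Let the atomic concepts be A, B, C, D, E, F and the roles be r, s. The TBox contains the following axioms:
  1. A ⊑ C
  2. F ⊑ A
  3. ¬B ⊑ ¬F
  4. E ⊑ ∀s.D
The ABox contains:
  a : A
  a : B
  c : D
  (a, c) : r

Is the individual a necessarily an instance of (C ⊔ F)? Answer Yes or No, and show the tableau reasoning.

1. a : (C ⊔ F)?  L(a) = {A, B} ∪ {(¬C ⊓ ¬F)}
   clash {C, ¬C} at a — a ∈ (C ⊔ F)
2. Hence a : (C ⊔ F): entailed.

Yes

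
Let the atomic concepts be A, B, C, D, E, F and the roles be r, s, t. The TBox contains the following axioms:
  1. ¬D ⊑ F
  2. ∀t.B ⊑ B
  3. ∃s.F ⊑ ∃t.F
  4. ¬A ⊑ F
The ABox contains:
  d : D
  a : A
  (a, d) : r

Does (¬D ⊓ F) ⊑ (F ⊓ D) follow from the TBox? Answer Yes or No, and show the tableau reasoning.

No

1. (¬D ⊓ F) ⊑ (F ⊓ D)  ⇔  ((¬D ⊓ F) ⊓ (¬F ⊔ ¬D)) unsat w.r.t. T
   open: L(x₀) ⊇ {F, ¬D, ∀s.¬F, ∃t.¬B} (+ ∃-successors)
2. Hence (¬D ⊓ F) ⊑ (F ⊓ D): not entailed.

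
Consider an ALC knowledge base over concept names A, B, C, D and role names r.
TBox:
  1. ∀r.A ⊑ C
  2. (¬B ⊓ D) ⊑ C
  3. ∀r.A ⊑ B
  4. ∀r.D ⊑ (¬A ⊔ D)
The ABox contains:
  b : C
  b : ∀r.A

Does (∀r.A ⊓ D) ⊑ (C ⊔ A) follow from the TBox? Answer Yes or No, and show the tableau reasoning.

Yes

1. (∀r.A ⊓ D) ⊑ (C ⊔ A)  ⇔  ((∀r.A ⊓ D) ⊓ (¬C ⊓ ¬A)) unsat w.r.t. T
   all branches close; clash {C, ¬C} at x₀
2. Hence (∀r.A ⊓ D) ⊑ (C ⊔ A): entailed.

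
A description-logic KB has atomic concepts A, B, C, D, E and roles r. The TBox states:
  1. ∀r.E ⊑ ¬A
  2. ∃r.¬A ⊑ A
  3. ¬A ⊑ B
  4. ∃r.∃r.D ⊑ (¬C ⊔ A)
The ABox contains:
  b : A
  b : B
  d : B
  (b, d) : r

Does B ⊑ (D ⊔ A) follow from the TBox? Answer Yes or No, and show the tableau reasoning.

No

1. B ⊑ (D ⊔ A)  ⇔  (B ⊓ (¬D ⊓ ¬A)) unsat w.r.t. T
   open: L(x₀) ⊇ {B, ¬A, ¬D, ∀r.A, ∀r.∀r.¬D}
2. Hence B ⊑ (D ⊔ A): not entailed.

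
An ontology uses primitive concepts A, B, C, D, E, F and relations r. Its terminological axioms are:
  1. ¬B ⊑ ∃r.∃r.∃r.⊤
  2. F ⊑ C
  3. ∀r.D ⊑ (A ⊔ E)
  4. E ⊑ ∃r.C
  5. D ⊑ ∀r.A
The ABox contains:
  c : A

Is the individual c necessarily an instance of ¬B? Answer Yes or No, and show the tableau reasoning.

1. c : ¬B?  L(c) = {A} ∪ {B}
   open: L(c) ⊇ {A, B, ¬D, ¬E, ¬F, …} (+ ∃-successors) — c ∉ ¬B possible
2. Hence c : ¬B: not entailed.

No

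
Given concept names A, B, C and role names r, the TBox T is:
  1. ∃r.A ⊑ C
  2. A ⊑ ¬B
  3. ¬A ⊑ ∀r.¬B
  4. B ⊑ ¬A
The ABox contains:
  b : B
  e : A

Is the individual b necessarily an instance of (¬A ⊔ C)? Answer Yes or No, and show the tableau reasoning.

1. b : (¬A ⊔ C)?  L(b) = {B} ∪ {(A ⊓ ¬C)}
   clash {B, ¬B} at b — b ∈ (¬A ⊔ C)
2. Hence b : (¬A ⊔ C): entailed.

Yes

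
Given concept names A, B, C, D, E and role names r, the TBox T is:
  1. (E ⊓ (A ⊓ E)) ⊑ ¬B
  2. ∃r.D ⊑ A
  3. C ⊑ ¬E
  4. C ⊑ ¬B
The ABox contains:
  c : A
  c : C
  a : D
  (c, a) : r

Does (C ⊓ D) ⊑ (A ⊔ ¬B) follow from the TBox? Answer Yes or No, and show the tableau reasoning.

1. (C ⊓ D) ⊑ (A ⊔ ¬B)  ⇔  ((C ⊓ D) ⊓ (¬A ⊓ B)) unsat w.r.t. T
   all branches close; clash {B, ¬B} at x₀
2. Hence (C ⊓ D) ⊑ (A ⊔ ¬B): entailed.

Yes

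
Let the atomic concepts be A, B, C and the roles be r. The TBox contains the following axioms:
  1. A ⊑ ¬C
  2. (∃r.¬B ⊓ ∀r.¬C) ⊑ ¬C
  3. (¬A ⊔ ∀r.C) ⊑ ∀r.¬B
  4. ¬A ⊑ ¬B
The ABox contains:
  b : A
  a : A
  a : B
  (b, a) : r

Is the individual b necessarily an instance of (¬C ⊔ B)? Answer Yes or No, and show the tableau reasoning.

1. b : (¬C ⊔ B)?  L(b) = {A} ∪ {(C ⊓ ¬B)}
   clash {C, ¬C} at b — b ∈ (¬C ⊔ B)
2. Hence b : (¬C ⊔ B): entailed.

Yes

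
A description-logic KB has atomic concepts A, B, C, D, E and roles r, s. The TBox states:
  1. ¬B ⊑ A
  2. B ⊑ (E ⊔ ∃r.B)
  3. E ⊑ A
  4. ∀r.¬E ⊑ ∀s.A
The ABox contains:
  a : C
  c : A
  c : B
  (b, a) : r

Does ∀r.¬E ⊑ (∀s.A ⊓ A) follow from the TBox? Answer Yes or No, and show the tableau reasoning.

1. ∀r.¬E ⊑ (∀s.A ⊓ A)  ⇔  (∀r.¬E ⊓ (∃s.¬A ⊔ ¬A)) unsat w.r.t. T
   apply at x₀: ∀r.¬E⊑∀s.A
   open: L(x₀) ⊇ {B, ¬A, ¬E, ∀r.¬E, ∀s.A, …} (+ ∃-successors)
2. Hence ∀r.¬E ⊑ (∀s.A ⊓ A): not entailed.

No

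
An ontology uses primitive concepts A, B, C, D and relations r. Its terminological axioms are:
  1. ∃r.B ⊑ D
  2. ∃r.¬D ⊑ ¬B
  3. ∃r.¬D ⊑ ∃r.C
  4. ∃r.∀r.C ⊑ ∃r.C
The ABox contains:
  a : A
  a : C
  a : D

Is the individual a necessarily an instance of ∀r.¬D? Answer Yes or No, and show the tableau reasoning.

No

1. a : ∀r.¬D?  L(a) = {A, C, D} ∪ {∃r.D}
   open: L(a) ⊇ {A, C, D, ∀r.D, ∀r.∃r.¬C, …} (+ ∃-successors) — a ∉ ∀r.¬D possible
2. Hence a : ∀r.¬D: not entailed.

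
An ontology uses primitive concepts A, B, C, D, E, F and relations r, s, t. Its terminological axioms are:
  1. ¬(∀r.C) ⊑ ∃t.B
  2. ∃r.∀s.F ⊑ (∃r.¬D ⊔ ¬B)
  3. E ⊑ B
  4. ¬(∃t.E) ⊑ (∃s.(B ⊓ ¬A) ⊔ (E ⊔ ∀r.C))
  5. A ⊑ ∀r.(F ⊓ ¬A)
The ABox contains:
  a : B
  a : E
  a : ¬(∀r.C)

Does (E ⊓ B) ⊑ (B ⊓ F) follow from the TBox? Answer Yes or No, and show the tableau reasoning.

No

1. (E ⊓ B) ⊑ (B ⊓ F)  ⇔  ((E ⊓ B) ⊓ (¬B ⊔ ¬F)) unsat w.r.t. T
   open: L(x₀) ⊇ {B, E, ¬A, ¬F, ∀r.C, …} (+ ∃-successors)
2. Hence (E ⊓ B) ⊑ (B ⊓ F): not entailed.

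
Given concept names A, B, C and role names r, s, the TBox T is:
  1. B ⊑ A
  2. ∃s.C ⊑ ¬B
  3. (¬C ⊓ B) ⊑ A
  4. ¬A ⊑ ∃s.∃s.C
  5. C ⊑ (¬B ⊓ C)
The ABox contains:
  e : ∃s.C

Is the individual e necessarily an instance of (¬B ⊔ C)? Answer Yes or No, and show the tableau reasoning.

Yes

1. e : (¬B ⊔ C)?  L(e) = {∃s.C} ∪ {(B ⊓ ¬C)}
   clash {B, ¬B} at e — e ∈ (¬B ⊔ C)
2. Hence e : (¬B ⊔ C): entailed.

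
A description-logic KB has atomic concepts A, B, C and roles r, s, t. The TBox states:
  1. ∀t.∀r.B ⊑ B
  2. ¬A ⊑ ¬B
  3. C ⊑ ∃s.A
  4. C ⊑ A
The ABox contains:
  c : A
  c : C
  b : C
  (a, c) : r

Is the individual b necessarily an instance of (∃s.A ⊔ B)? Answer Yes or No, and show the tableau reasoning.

Yes

1. b : (∃s.A ⊔ B)?  L(b) = {C} ∪ {(∀s.¬A ⊓ ¬B)}
   clash {B, ¬B} at b — b ∈ (∃s.A ⊔ B)
2. Hence b : (∃s.A ⊔ B): entailed.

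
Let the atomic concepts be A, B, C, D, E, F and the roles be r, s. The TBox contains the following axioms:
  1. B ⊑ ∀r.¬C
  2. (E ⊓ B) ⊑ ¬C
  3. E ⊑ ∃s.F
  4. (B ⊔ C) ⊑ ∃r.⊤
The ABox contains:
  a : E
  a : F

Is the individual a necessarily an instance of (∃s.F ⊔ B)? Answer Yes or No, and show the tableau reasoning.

1. a : (∃s.F ⊔ B)?  L(a) = {E, F} ∪ {(∀s.¬F ⊓ ¬B)}
   clash {F, ¬F} at an ∃-successor — a ∈ (∃s.F ⊔ B)
2. Hence a : (∃s.F ⊔ B): entailed.

Yes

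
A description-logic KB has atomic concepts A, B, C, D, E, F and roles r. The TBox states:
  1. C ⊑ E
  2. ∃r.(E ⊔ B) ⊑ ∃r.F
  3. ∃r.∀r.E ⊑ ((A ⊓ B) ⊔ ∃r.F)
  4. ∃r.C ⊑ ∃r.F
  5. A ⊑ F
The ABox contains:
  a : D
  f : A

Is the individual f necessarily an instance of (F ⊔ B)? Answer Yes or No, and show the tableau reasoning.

Yes

1. f : (F ⊔ B)?  L(f) = {A} ∪ {(¬F ⊓ ¬B)}
   clash {F, ¬F} at f — f ∈ (F ⊔ B)
2. Hence f : (F ⊔ B): entailed.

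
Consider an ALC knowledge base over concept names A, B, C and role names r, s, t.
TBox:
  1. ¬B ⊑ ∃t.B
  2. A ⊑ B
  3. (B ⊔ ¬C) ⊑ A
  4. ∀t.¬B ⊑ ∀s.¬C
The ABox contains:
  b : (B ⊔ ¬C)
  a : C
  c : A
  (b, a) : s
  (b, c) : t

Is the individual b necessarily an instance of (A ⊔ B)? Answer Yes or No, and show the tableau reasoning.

1. b : (A ⊔ B)?  L(b) = {(B ⊔ ¬C)} ∪ {(¬A ⊓ ¬B)}
   clash {A, ¬A} at b — b ∈ (A ⊔ B)
2. Hence b : (A ⊔ B): entailed.

Yes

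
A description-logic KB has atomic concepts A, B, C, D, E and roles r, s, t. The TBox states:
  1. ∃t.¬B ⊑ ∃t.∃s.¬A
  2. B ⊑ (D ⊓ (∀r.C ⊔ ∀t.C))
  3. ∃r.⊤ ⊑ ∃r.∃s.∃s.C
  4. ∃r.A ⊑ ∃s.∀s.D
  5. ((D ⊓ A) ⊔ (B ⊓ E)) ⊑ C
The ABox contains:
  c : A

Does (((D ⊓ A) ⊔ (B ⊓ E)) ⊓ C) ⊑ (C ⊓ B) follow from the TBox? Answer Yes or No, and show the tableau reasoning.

1. (((D ⊓ A) ⊔ (B ⊓ E)) ⊓ C) ⊑ (C ⊓ B)  ⇔  ((((D ⊓ A) ⊔ (B ⊓ E)) ⊓ C) ⊓ (¬C ⊔ ¬B)) unsat w.r.t. T
   open: L(x₀) ⊇ {A, C, D, ¬B, ∀r.¬A, …}
2. Hence (((D ⊓ A) ⊔ (B ⊓ E)) ⊓ C) ⊑ (C ⊓ B): not entailed.

No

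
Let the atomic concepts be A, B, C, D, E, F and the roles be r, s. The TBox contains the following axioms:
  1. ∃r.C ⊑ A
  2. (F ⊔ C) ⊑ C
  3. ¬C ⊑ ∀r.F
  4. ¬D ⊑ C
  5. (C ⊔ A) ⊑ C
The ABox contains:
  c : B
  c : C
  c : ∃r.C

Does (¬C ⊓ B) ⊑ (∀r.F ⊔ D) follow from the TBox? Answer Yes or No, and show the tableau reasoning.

Yes

1. (¬C ⊓ B) ⊑ (∀r.F ⊔ D)  ⇔  ((¬C ⊓ B) ⊓ (∃r.¬F ⊓ ¬D)) unsat w.r.t. T
   all branches close; clash {C, ¬C} at x₀
2. Hence (¬C ⊓ B) ⊑ (∀r.F ⊔ D): entailed.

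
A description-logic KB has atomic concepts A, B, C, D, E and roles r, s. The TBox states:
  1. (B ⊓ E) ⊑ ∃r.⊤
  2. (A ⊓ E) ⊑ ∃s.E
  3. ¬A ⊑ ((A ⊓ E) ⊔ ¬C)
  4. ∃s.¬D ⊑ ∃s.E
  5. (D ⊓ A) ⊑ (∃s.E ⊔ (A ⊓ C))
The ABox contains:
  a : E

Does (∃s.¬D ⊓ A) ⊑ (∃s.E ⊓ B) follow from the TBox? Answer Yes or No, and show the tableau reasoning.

1. (∃s.¬D ⊓ A) ⊑ (∃s.E ⊓ B)  ⇔  ((∃s.¬D ⊓ A) ⊓ (∀s.¬E ⊔ ¬B)) unsat w.r.t. T
   apply at x₀: ∃s.¬D⊑∃s.E
   open: L(x₀) ⊇ {A, ¬B, ¬D, ∃s.E, ∃s.¬D} (+ ∃-successors)
2. Hence (∃s.¬D ⊓ A) ⊑ (∃s.E ⊓ B): not entailed.

No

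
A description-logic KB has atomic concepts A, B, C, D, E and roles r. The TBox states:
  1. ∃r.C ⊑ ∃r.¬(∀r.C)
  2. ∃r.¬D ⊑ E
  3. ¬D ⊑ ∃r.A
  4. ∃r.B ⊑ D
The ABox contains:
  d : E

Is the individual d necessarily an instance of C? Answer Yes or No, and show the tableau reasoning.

No

1. d : C?  L(d) = {E} ∪ {¬C}
   open: L(d) ⊇ {D, E, ¬C, ∀r.¬C} — d ∉ C possible
2. Hence d : C: not entailed.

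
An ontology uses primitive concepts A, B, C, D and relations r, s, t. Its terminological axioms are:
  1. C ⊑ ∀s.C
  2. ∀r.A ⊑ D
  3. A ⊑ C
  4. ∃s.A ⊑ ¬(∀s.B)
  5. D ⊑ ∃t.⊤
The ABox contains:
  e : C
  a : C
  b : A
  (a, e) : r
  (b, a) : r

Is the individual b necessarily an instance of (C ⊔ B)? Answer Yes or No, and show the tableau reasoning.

Yes

1. b : (C ⊔ B)?  L(b) = {A} ∪ {(¬C ⊓ ¬B)}
   clash {C, ¬C} at b — b ∈ (C ⊔ B)
2. Hence b : (C ⊔ B): entailed.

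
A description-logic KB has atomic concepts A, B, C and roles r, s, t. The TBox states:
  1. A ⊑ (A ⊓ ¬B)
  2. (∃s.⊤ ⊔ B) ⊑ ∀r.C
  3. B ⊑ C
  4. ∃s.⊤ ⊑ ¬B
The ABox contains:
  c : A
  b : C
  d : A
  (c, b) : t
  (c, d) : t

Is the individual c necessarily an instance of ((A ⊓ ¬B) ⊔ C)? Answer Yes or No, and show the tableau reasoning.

Yes

1. c : ((A ⊓ ¬B) ⊔ C)?  L(c) = {A} ∪ {((¬A ⊔ B) ⊓ ¬C)}
   clash {C, ¬C} at c — c ∈ ((A ⊓ ¬B) ⊔ C)
2. Hence c : ((A ⊓ ¬B) ⊔ C): entailed.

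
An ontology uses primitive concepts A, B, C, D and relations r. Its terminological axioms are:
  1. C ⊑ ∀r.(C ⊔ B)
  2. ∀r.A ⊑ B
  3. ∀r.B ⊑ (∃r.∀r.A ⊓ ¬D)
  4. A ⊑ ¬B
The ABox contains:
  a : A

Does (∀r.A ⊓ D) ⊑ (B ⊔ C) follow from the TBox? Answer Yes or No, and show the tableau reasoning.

Yes

1. (∀r.A ⊓ D) ⊑ (B ⊔ C)  ⇔  ((∀r.A ⊓ D) ⊓ (¬B ⊓ ¬C)) unsat w.r.t. T
   all branches close; clash {B, ¬B} at x₀
2. Hence (∀r.A ⊓ D) ⊑ (B ⊔ C): entailed.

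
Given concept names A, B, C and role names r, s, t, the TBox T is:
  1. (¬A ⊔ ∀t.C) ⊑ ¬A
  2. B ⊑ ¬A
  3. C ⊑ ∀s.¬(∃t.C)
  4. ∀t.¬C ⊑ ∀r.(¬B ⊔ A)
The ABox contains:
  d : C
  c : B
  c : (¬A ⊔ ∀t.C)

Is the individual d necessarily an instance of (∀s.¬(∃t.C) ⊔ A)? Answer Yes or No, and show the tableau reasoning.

1. d : (∀s.¬(∃t.C) ⊔ A)?  L(d) = {C} ∪ {(∃s.∃t.C ⊓ ¬A)}
   clash {C, ¬C} at an ∃-successor — d ∈ (∀s.¬(∃t.C) ⊔ A)
2. Hence d : (∀s.¬(∃t.C) ⊔ A): entailed.

Yes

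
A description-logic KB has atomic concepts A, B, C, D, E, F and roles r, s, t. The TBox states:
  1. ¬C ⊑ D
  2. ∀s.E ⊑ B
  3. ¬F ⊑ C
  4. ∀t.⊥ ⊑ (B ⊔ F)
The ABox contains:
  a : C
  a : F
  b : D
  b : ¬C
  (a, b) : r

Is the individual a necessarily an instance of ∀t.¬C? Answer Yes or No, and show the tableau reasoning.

1. a : ∀t.¬C?  L(a) = {C, F} ∪ {∃t.C}
   open: L(a) ⊇ {C, F, ∃s.¬E, ∃t.C, ∃t.⊤} (+ ∃-successors) — a ∉ ∀t.¬C possible
2. Hence a : ∀t.¬C: not entailed.

No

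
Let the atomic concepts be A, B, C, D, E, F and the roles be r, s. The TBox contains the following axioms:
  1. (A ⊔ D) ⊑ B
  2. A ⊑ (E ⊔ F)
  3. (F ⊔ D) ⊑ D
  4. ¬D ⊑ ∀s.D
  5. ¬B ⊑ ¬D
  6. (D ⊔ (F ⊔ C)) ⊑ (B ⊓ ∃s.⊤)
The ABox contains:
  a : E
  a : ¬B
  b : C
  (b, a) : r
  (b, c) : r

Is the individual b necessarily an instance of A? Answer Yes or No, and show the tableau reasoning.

1. b : A?  L(b) = {C} ∪ {¬A}
   open: L(b) ⊇ {B, C, D, ¬A, ∃s.⊤} (+ ∃-successors) — b ∉ A possible
2. Hence b : A: not entailed.

No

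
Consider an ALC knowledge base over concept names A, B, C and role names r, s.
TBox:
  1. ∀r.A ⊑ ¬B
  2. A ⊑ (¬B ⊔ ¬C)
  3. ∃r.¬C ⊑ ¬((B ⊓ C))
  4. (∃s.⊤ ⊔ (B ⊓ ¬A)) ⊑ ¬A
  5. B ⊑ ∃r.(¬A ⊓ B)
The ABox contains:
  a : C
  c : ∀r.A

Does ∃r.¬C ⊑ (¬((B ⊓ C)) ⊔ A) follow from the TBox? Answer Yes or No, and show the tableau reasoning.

Yes

1. ∃r.¬C ⊑ (¬((B ⊓ C)) ⊔ A)  ⇔  (∃r.¬C ⊓ ((B ⊓ C) ⊓ ¬A)) unsat w.r.t. T
   all branches close; clash {C, ¬C} at x₀
2. Hence ∃r.¬C ⊑ (¬((B ⊓ C)) ⊔ A): entailed.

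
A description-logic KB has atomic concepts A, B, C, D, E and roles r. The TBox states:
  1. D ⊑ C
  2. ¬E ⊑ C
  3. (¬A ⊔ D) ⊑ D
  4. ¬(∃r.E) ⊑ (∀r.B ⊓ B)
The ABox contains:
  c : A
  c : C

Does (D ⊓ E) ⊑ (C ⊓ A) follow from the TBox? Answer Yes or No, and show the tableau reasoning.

No

1. (D ⊓ E) ⊑ (C ⊓ A)  ⇔  ((D ⊓ E) ⊓ (¬C ⊔ ¬A)) unsat w.r.t. T
   apply at x₀: D⊑C
   open: L(x₀) ⊇ {C, D, E, ¬A, ∃r.E} (+ ∃-successors)
2. Hence (D ⊓ E) ⊑ (C ⊓ A): not entailed.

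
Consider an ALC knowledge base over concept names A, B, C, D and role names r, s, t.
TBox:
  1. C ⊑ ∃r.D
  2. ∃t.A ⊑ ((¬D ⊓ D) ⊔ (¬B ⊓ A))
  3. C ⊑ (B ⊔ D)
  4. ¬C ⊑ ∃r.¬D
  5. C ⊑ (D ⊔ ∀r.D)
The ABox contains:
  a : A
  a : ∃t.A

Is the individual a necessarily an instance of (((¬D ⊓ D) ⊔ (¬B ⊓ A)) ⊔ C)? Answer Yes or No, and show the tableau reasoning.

1. a : (((¬D ⊓ D) ⊔ (¬B ⊓ A)) ⊔ C)?  L(a) = {A, ∃t.A} ∪ {(((D ⊔ ¬D) ⊓ (B ⊔ ¬A)) ⊓ ¬C)}
   clash {A, ¬A} at a — a ∈ (((¬D ⊓ D) ⊔ (¬B ⊓ A)) ⊔ C)
2. Hence a : (((¬D ⊓ D) ⊔ (¬B ⊓ A)) ⊔ C): entailed.

Yes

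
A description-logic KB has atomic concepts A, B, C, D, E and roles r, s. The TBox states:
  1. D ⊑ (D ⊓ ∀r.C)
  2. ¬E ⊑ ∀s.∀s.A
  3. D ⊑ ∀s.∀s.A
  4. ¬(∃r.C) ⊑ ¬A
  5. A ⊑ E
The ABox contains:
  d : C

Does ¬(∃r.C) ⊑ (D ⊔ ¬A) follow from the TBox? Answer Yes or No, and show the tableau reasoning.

Yes

1. ¬(∃r.C) ⊑ (D ⊔ ¬A)  ⇔  (∀r.¬C ⊓ (¬D ⊓ A)) unsat w.r.t. T
   all branches close; clash {A, ¬A} at x₀
2. Hence ¬(∃r.C) ⊑ (D ⊔ ¬A): entailed.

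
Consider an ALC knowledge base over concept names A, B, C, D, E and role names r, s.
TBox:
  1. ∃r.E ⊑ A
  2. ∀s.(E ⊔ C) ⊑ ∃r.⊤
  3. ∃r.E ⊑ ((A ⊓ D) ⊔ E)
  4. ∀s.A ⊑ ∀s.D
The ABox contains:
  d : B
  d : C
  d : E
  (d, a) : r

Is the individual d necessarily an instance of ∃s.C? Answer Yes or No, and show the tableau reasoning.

1. d : ∃s.C?  L(d) = {B, C, E} ∪ {∀s.¬C}
   open: L(d) ⊇ {B, C, E, ∀r.¬E, ∀s.¬C, …} (+ ∃-successors) — d ∉ ∃s.C possible
2. Hence d : ∃s.C: not entailed.

No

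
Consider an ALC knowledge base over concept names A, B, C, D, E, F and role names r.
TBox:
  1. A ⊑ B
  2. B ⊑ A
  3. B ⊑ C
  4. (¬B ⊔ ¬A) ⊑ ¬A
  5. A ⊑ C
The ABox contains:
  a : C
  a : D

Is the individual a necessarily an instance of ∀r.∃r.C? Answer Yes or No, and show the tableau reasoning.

1. a : ∀r.∃r.C?  L(a) = {C, D} ∪ {∃r.∀r.¬C}
   open: L(a) ⊇ {A, B, C, D, ∃r.∀r.¬C} (+ ∃-successors) — a ∉ ∀r.∃r.C possible
2. Hence a : ∀r.∃r.C: not entailed.

No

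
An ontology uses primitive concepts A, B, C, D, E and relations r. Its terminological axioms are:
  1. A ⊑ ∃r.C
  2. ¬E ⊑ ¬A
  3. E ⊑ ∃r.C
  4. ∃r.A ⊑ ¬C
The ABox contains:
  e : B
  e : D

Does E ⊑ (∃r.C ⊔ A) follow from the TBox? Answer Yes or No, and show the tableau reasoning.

1. E ⊑ (∃r.C ⊔ A)  ⇔  (E ⊓ (∀r.¬C ⊓ ¬A)) unsat w.r.t. T
   all branches close; clash {C, ¬C} at an ∃-successor
2. Hence E ⊑ (∃r.C ⊔ A): entailed.

Yes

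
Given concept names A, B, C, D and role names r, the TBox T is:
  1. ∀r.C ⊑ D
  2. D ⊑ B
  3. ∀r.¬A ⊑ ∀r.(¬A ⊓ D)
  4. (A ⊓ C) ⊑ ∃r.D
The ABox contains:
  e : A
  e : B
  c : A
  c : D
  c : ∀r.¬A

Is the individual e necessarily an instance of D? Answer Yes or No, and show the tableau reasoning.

No

1. e : D?  L(e) = {A, B} ∪ {¬D}
   open: L(e) ⊇ {A, B, ¬C, ¬D, ∃r.A, …} (+ ∃-successors) — e ∉ D possible
2. Hence e : D: not entailed.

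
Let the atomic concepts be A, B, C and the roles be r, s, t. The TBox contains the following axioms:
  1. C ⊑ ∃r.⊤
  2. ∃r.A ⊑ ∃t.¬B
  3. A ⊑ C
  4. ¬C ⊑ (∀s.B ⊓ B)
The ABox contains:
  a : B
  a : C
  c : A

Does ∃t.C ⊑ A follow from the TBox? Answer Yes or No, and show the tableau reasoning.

No

1. ∃t.C ⊑ A  ⇔  (∃t.C ⊓ ¬A) unsat w.r.t. T
   open: L(x₀) ⊇ {B, ¬A, ¬C, ∀r.¬A, ∀s.B, …} (+ ∃-successors)
2. Hence ∃t.C ⊑ A: not entailed.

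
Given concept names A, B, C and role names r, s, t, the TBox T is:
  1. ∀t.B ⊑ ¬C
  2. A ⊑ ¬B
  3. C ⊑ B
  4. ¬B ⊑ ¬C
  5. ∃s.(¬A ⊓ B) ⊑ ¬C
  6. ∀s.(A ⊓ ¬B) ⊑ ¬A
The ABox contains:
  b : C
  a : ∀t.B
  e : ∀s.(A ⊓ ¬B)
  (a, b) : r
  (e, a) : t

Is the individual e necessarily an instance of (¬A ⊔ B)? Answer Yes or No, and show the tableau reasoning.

Yes

1. e : (¬A ⊔ B)?  L(e) = {∀s.(A ⊓ ¬B)} ∪ {(A ⊓ ¬B)}
   clash {A, ¬A} at e — e ∈ (¬A ⊔ B)
2. Hence e : (¬A ⊔ B): entailed.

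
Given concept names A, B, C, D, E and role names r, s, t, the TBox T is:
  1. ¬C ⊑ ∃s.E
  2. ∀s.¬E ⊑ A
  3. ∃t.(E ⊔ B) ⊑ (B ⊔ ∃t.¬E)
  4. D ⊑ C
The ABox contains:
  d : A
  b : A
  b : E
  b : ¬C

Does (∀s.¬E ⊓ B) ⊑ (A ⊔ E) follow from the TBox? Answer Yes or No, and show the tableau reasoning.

Yes

1. (∀s.¬E ⊓ B) ⊑ (A ⊔ E)  ⇔  ((∀s.¬E ⊓ B) ⊓ (¬A ⊓ ¬E)) unsat w.r.t. T
   all branches close; clash {E, ¬E} at an ∃-successor
2. Hence (∀s.¬E ⊓ B) ⊑ (A ⊔ E): entailed.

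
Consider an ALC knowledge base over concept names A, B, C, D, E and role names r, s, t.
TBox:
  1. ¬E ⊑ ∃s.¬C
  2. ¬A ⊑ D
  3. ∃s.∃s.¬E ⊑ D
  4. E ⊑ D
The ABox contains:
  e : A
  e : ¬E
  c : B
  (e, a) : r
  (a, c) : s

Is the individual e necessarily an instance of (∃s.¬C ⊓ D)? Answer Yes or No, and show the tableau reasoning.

No

1. e : (∃s.¬C ⊓ D)?  L(e) = {A, ¬E} ∪ {(∀s.C ⊔ ¬D)}
   apply at e: ¬E⊑∃s.¬C
   open: L(e) ⊇ {A, ¬D, ¬E, ∀s.∀s.E, ∃s.¬C} (+ ∃-successors) — e ∉ (∃s.¬C ⊓ D) possible
2. Hence e : (∃s.¬C ⊓ D): not entailed.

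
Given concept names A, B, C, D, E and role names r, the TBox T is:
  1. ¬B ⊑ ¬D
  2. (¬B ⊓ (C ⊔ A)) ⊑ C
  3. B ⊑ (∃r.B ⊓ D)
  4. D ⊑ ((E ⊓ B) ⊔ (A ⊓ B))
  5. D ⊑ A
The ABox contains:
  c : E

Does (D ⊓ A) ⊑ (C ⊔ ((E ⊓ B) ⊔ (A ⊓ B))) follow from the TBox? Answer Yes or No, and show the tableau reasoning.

Yes

1. (D ⊓ A) ⊑ (C ⊔ ((E ⊓ B) ⊔ (A ⊓ B)))  ⇔  ((D ⊓ A) ⊓ (¬C ⊓ ((¬E ⊔ ¬B) ⊓ (¬A ⊔ ¬B)))) unsat w.r.t. T
   all branches close; clash {D, ¬D} at x₀
2. Hence (D ⊓ A) ⊑ (C ⊔ ((E ⊓ B) ⊔ (A ⊓ B))): entailed.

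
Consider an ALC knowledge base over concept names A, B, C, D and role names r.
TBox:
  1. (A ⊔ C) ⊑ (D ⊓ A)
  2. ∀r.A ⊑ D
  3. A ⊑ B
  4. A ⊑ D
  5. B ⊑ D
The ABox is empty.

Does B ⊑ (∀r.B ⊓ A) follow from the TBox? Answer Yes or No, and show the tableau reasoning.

1. B ⊑ (∀r.B ⊓ A)  ⇔  (B ⊓ (∃r.¬B ⊔ ¬A)) unsat w.r.t. T
   apply at x₀: B⊑D
   open: L(x₀) ⊇ {B, D, ¬A, ¬C}
2. Hence B ⊑ (∀r.B ⊓ A): not entailed.

No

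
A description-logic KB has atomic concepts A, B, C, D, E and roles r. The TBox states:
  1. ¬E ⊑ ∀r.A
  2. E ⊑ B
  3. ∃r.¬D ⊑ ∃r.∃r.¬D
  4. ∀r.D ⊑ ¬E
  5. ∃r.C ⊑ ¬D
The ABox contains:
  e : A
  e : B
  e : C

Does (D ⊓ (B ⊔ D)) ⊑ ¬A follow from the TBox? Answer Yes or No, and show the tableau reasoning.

1. (D ⊓ (B ⊔ D)) ⊑ ¬A  ⇔  ((D ⊓ (B ⊔ D)) ⊓ A) unsat w.r.t. T
   open: L(x₀) ⊇ {A, B, D, E, ∀r.¬C, …} (+ ∃-successors)
2. Hence (D ⊓ (B ⊔ D)) ⊑ ¬A: not entailed.

No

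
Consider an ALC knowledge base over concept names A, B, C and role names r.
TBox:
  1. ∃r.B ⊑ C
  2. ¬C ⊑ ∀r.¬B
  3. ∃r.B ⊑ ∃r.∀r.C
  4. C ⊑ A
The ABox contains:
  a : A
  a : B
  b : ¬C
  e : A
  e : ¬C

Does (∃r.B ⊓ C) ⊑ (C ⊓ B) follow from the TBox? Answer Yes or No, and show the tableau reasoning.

No

1. (∃r.B ⊓ C) ⊑ (C ⊓ B)  ⇔  ((∃r.B ⊓ C) ⊓ (¬C ⊔ ¬B)) unsat w.r.t. T
   apply at x₀: ∃r.B⊑∃r.∀r.C; C⊑A
   open: L(x₀) ⊇ {A, C, ¬B, ∃r.B, ∃r.∀r.C} (+ ∃-successors)
2. Hence (∃r.B ⊓ C) ⊑ (C ⊓ B): not entailed.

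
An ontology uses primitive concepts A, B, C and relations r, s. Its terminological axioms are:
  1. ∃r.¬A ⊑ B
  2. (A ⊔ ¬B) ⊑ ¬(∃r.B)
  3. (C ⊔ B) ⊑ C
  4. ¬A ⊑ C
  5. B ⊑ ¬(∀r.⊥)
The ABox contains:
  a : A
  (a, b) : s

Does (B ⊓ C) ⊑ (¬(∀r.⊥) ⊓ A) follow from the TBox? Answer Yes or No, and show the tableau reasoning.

1. (B ⊓ C) ⊑ (¬(∀r.⊥) ⊓ A)  ⇔  ((B ⊓ C) ⊓ (∀r.⊥ ⊔ ¬A)) unsat w.r.t. T
   apply at x₀: B⊑¬(∀r.⊥)
   open: L(x₀) ⊇ {B, C, ¬A, ∃r.⊤} (+ ∃-successors)
2. Hence (B ⊓ C) ⊑ (¬(∀r.⊥) ⊓ A): not entailed.

No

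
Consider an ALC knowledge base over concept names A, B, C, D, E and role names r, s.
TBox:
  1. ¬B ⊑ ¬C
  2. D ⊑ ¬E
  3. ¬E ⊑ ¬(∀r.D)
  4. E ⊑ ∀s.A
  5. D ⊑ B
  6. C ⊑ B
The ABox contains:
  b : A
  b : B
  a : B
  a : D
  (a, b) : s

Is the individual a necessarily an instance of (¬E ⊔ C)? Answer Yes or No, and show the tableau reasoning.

1. a : (¬E ⊔ C)?  L(a) = {B, D} ∪ {(E ⊓ ¬C)}
   clash {E, ¬E} at a — a ∈ (¬E ⊔ C)
2. Hence a : (¬E ⊔ C): entailed.

Yes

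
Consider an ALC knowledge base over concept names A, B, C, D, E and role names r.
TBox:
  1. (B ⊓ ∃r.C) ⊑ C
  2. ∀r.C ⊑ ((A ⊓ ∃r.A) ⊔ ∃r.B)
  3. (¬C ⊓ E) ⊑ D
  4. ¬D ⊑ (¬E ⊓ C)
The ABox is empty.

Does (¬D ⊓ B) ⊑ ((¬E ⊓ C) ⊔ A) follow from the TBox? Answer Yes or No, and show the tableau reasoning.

Yes

1. (¬D ⊓ B) ⊑ ((¬E ⊓ C) ⊔ A)  ⇔  ((¬D ⊓ B) ⊓ ((E ⊔ ¬C) ⊓ ¬A)) unsat w.r.t. T
   all branches close; clash {D, ¬D} at x₀
2. Hence (¬D ⊓ B) ⊑ ((¬E ⊓ C) ⊔ A): entailed.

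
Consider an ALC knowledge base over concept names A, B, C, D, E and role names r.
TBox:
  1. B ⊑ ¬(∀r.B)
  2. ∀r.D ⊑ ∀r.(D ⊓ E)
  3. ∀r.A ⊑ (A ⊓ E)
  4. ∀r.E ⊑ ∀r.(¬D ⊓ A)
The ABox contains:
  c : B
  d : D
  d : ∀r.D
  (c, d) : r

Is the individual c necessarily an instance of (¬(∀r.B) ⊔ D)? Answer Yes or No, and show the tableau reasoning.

Yes

1. c : (¬(∀r.B) ⊔ D)?  L(c) = {B} ∪ {(∀r.B ⊓ ¬D)}
   clash {D, ¬D} at d — c ∈ (¬(∀r.B) ⊔ D)
2. Hence c : (¬(∀r.B) ⊔ D): entailed.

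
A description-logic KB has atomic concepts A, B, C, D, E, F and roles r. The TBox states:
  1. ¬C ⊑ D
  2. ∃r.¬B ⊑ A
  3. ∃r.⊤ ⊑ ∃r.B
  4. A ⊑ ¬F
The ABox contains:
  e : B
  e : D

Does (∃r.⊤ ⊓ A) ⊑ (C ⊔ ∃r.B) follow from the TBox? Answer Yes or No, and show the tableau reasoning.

Yes

1. (∃r.⊤ ⊓ A) ⊑ (C ⊔ ∃r.B)  ⇔  ((∃r.⊤ ⊓ A) ⊓ (¬C ⊓ ∀r.¬B)) unsat w.r.t. T
   all branches close; clash {B, ¬B} at an ∃-successor
2. Hence (∃r.⊤ ⊓ A) ⊑ (C ⊔ ∃r.B): entailed.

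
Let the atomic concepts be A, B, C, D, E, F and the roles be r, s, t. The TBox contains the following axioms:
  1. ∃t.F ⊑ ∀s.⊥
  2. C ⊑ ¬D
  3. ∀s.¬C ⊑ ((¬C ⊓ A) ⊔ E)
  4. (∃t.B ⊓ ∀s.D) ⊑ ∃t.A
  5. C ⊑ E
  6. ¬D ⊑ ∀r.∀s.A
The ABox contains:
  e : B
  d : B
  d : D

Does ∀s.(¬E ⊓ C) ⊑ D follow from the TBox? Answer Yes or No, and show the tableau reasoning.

1. ∀s.(¬E ⊓ C) ⊑ D  ⇔  (∀s.(¬E ⊓ C) ⊓ ¬D) unsat w.r.t. T
   apply at x₀: ¬D⊑∀r.∀s.A
   open: L(x₀) ⊇ {A, ¬C, ¬D, ∀r.∀s.A, ∀s.(¬E ⊓ C), …}
2. Hence ∀s.(¬E ⊓ C) ⊑ D: not entailed.

No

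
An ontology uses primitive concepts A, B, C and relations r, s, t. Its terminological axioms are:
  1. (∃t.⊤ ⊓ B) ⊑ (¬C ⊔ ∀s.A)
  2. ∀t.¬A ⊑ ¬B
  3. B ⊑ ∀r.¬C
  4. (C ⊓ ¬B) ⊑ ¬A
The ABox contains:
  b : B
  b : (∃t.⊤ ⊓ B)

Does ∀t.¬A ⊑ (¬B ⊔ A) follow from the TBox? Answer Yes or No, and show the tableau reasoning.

Yes

1. ∀t.¬A ⊑ (¬B ⊔ A)  ⇔  (∀t.¬A ⊓ (B ⊓ ¬A)) unsat w.r.t. T
   all branches close; clash {B, ¬B} at x₀
2. Hence ∀t.¬A ⊑ (¬B ⊔ A): entailed.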